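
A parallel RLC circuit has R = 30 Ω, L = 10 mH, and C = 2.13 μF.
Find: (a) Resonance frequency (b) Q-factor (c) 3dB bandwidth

Step 1 — Resonance: ω₀ = 1/√(LC) = 1/√(0.01·2.13e-06) = 6852 rad/s.
Step 2 — f₀ = ω₀/(2π) = 1091 Hz.
Step 3 — Parallel Q: Q = R/(ω₀L) = 30/(6852·0.01) = 0.4378.
Step 4 — Bandwidth: Δω = ω₀/Q = 1.565e+04 rad/s; BW = Δω/(2π) = 2491 Hz.

(a) f₀ = 1091 Hz  (b) Q = 0.4378  (c) BW = 2491 Hz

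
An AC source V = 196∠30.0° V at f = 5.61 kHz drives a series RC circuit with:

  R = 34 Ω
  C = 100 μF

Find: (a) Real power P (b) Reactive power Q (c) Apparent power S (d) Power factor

Step 1 — Angular frequency: ω = 2π·f = 2π·5610 = 3.525e+04 rad/s.
Step 2 — Component impedances:
  R: Z = R = 34 Ω
  C: Z = 1/(jωC) = -j/(ω·C) = 0 - j0.2837 Ω
Step 3 — Series combination: Z_total = R + C = 34 - j0.2837 Ω = 34∠-0.5° Ω.
Step 4 — Source phasor: V = 196∠30.0° V = 169.7 + j98 V.
Step 5 — Current: I = V / Z = 4.968 + j2.924 A = 5.765∠30.5° A.
Step 6 — Complex power: S = V·I* = 1130 - j9.427 VA.
Step 7 — Real power: P = Re(S) = 1130 W.
Step 8 — Reactive power: Q = Im(S) = -9.427 VAR.
Step 9 — Apparent power: |S| = 1130 VA.
Step 10 — Power factor: PF = P/|S| = 1 (leading).

(a) P = 1130 W  (b) Q = -9.427 VAR  (c) S = 1130 VA  (d) PF = 1 (leading)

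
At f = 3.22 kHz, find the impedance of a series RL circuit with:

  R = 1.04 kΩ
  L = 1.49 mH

Step 1 — Angular frequency: ω = 2π·f = 2π·3220 = 2.023e+04 rad/s.
Step 2 — Component impedances:
  R: Z = R = 1040 Ω
  L: Z = jωL = j·2.023e+04·0.00149 = 0 + j30.15 Ω
Step 3 — Series combination: Z_total = R + L = 1040 + j30.15 Ω = 1040∠1.7° Ω.

Z = 1040 + j30.15 Ω = 1040∠1.7° Ω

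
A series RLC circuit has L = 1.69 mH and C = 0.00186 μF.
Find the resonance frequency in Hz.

Step 1 — Resonance condition Im(Z)=0 gives ω₀ = 1/√(LC).
Step 2 — ω₀ = 1/√(0.00169·1.86e-09) = 5.64e+05 rad/s.
Step 3 — f₀ = ω₀/(2π) = 8.977e+04 Hz.

f₀ = 8.977e+04 Hz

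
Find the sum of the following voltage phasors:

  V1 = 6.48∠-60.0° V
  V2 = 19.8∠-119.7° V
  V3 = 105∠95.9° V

Step 1 — Convert each phasor to rectangular form:
  V1 = 6.48·(cos(-60.0°) + j·sin(-60.0°)) = 3.24 - j5.612 V
  V2 = 19.8·(cos(-119.7°) + j·sin(-119.7°)) = -9.81 - j17.2 V
  V3 = 105·(cos(95.9°) + j·sin(95.9°)) = -10.79 + j104.4 V
Step 2 — Sum components: V_total = -17.36 + j81.63 V.
Step 3 — Convert to polar: |V_total| = 83.46 V, ∠V_total = 102.0°.

V_total = 83.46∠102.0° V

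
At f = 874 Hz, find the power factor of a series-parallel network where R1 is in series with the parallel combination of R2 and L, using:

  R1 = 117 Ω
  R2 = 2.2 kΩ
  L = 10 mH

Step 1 — Angular frequency: ω = 2π·f = 2π·874 = 5492 rad/s.
Step 2 — Component impedances:
  R1: Z = R = 117 Ω
  R2: Z = R = 2200 Ω
  L: Z = jωL = j·5492·0.01 = 0 + j54.92 Ω
Step 3 — Parallel branch: R2 || L = 1/(1/R2 + 1/L) = 1.37 + j54.88 Ω.
Step 4 — Series with R1: Z_total = R1 + (R2 || L) = 118.4 + j54.88 Ω = 130.5∠24.9° Ω.
Step 5 — Power factor: PF = cos(φ) = Re(Z)/|Z| = 118.37/130.474 = 0.9072.
Step 6 — Type: Im(Z) = 54.88 ⇒ lagging (phase φ = 24.9°).

PF = 0.9072 (lagging, φ = 24.9°)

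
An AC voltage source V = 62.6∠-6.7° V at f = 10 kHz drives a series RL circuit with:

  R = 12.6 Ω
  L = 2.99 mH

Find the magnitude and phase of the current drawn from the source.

Step 1 — Angular frequency: ω = 2π·f = 2π·1e+04 = 6.283e+04 rad/s.
Step 2 — Component impedances:
  R: Z = R = 12.6 Ω
  L: Z = jωL = j·6.283e+04·0.00299 = 0 + j187.9 Ω
Step 3 — Series combination: Z_total = R + L = 12.6 + j187.9 Ω = 188.3∠86.2° Ω.
Step 4 — Source phasor: V = 62.6∠-6.7° V = 62.17 - j7.304 V.
Step 5 — Ohm's law: I = V / Z_total = (62.17 - j7.304) / (12.6 + j187.9) = -0.01661 - j0.3321 A.
Step 6 — Convert to polar: |I| = 0.3325 A, ∠I = -92.9°.

I = 0.3325∠-92.9° A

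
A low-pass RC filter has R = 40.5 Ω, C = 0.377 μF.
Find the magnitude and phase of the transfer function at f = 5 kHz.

Step 1 — Angular frequency: ω = 2π·5000 = 3.142e+04 rad/s.
Step 2 — Transfer function: H(jω) = 1/(1 + jωRC).
Step 3 — Denominator: 1 + jωRC = 1 + j·3.142e+04·40.5·3.77e-07 = 1 + j0.4797.
Step 4 — H = 0.813 - j0.39.
Step 5 — Magnitude: |H| = 0.9016 (-0.9 dB); phase: φ = -25.6°.

|H| = 0.9016 (-0.9 dB), φ = -25.6°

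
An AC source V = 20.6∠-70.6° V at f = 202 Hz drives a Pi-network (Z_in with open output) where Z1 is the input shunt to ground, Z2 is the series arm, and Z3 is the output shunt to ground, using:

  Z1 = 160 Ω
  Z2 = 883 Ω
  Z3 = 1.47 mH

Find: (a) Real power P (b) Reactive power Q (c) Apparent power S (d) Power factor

Step 1 — Angular frequency: ω = 2π·f = 2π·202 = 1269 rad/s.
Step 2 — Component impedances:
  Z1: Z = R = 160 Ω
  Z2: Z = R = 883 Ω
  Z3: Z = jωL = j·1269·0.00147 = 0 + j1.866 Ω
Step 3 — With open output, the series arm Z2 and the output shunt Z3 appear in series to ground: Z2 + Z3 = 883 + j1.866 Ω.
Step 4 — Parallel with input shunt Z1: Z_in = Z1 || (Z2 + Z3) = 135.5 + j0.04391 Ω = 135.5∠0.0° Ω.
Step 5 — Source phasor: V = 20.6∠-70.6° V = 6.843 - j19.43 V.
Step 6 — Current: I = V / Z = 0.05047 - j0.1435 A = 0.1521∠-70.6° A.
Step 7 — Complex power: S = V·I* = 3.133 + j0.001015 VA.
Step 8 — Real power: P = Re(S) = 3.133 W.
Step 9 — Reactive power: Q = Im(S) = 0.001015 VAR.
Step 10 — Apparent power: |S| = 3.133 VA.
Step 11 — Power factor: PF = P/|S| = 1 (lagging).

(a) P = 3.133 W  (b) Q = 0.001015 VAR  (c) S = 3.133 VA  (d) PF = 1 (lagging)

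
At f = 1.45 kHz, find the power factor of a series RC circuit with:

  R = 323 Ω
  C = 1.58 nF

Step 1 — Angular frequency: ω = 2π·f = 2π·1450 = 9111 rad/s.
Step 2 — Component impedances:
  R: Z = R = 323 Ω
  C: Z = 1/(jωC) = -j/(ω·C) = 0 - j6.947e+04 Ω
Step 3 — Series combination: Z_total = R + C = 323 - j6.947e+04 Ω = 6.947e+04∠-89.7° Ω.
Step 4 — Power factor: PF = cos(φ) = Re(Z)/|Z| = 323/6.947e+04 = 0.004649.
Step 5 — Type: Im(Z) = -6.947e+04 ⇒ leading (phase φ = -89.7°).

PF = 0.004649 (leading, φ = -89.7°)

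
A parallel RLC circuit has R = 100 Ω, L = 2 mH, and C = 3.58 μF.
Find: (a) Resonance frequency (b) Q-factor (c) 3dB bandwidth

Step 1 — Resonance: ω₀ = 1/√(LC) = 1/√(0.002·3.58e-06) = 1.182e+04 rad/s.
Step 2 — f₀ = ω₀/(2π) = 1881 Hz.
Step 3 — Parallel Q: Q = R/(ω₀L) = 100/(1.182e+04·0.002) = 4.231.
Step 4 — Bandwidth: Δω = ω₀/Q = 2793 rad/s; BW = Δω/(2π) = 444.6 Hz.

(a) f₀ = 1881 Hz  (b) Q = 4.231  (c) BW = 444.6 Hz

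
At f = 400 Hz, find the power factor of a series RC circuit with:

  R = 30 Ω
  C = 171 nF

Step 1 — Angular frequency: ω = 2π·f = 2π·400 = 2513 rad/s.
Step 2 — Component impedances:
  R: Z = R = 30 Ω
  C: Z = 1/(jωC) = -j/(ω·C) = 0 - j2327 Ω
Step 3 — Series combination: Z_total = R + C = 30 - j2327 Ω = 2327∠-89.3° Ω.
Step 4 — Power factor: PF = cos(φ) = Re(Z)/|Z| = 30/2327 = 0.01289.
Step 5 — Type: Im(Z) = -2327 ⇒ leading (phase φ = -89.3°).

PF = 0.01289 (leading, φ = -89.3°)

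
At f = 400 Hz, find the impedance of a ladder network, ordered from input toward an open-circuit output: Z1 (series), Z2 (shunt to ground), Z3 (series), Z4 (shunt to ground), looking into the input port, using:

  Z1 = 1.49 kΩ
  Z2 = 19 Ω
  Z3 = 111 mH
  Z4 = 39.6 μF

Step 1 — Angular frequency: ω = 2π·f = 2π·400 = 2513 rad/s.
Step 2 — Component impedances:
  Z1: Z = R = 1490 Ω
  Z2: Z = R = 19 Ω
  Z3: Z = jωL = j·2513·0.111 = 0 + j279 Ω
  Z4: Z = 1/(jωC) = -j/(ω·C) = 0 - j10.05 Ω
Step 3 — Ladder network (open output): work backward from the far end, alternating series and parallel combinations. Z_in = 1509 + j1.336 Ω = 1509∠0.1° Ω.

Z = 1509 + j1.336 Ω = 1509∠0.1° Ω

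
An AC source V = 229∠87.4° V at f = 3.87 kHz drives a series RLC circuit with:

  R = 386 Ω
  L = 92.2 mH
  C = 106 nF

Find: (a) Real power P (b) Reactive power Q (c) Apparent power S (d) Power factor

Step 1 — Angular frequency: ω = 2π·f = 2π·3870 = 2.432e+04 rad/s.
Step 2 — Component impedances:
  R: Z = R = 386 Ω
  L: Z = jωL = j·2.432e+04·0.0922 = 0 + j2242 Ω
  C: Z = 1/(jωC) = -j/(ω·C) = 0 - j388 Ω
Step 3 — Series combination: Z_total = R + L + C = 386 + j1854 Ω = 1894∠78.2° Ω.
Step 4 — Source phasor: V = 229∠87.4° V = 10.39 + j228.8 V.
Step 5 — Current: I = V / Z = 0.1194 + j0.01925 A = 0.1209∠9.2° A.
Step 6 — Complex power: S = V·I* = 5.645 + j27.11 VA.
Step 7 — Real power: P = Re(S) = 5.645 W.
Step 8 — Reactive power: Q = Im(S) = 27.11 VAR.
Step 9 — Apparent power: |S| = 27.69 VA.
Step 10 — Power factor: PF = P/|S| = 0.2038 (lagging).

(a) P = 5.645 W  (b) Q = 27.11 VAR  (c) S = 27.69 VA  (d) PF = 0.2038 (lagging)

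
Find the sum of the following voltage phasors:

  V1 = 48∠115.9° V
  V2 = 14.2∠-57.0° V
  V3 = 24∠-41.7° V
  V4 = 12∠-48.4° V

Step 1 — Convert each phasor to rectangular form:
  V1 = 48·(cos(115.9°) + j·sin(115.9°)) = -20.97 + j43.18 V
  V2 = 14.2·(cos(-57.0°) + j·sin(-57.0°)) = 7.734 - j11.91 V
  V3 = 24·(cos(-41.7°) + j·sin(-41.7°)) = 17.92 - j15.97 V
  V4 = 12·(cos(-48.4°) + j·sin(-48.4°)) = 7.967 - j8.974 V
Step 2 — Sum components: V_total = 12.65 + j6.331 V.
Step 3 — Convert to polar: |V_total| = 14.15 V, ∠V_total = 26.6°.

V_total = 14.15∠26.6° V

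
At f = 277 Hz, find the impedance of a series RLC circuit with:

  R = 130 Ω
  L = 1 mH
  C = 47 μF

Step 1 — Angular frequency: ω = 2π·f = 2π·277 = 1740 rad/s.
Step 2 — Component impedances:
  R: Z = R = 130 Ω
  L: Z = jωL = j·1740·0.001 = 0 + j1.74 Ω
  C: Z = 1/(jωC) = -j/(ω·C) = 0 - j12.22 Ω
Step 3 — Series combination: Z_total = R + L + C = 130 - j10.48 Ω = 130.4∠-4.6° Ω.

Z = 130 - j10.48 Ω = 130.4∠-4.6° Ω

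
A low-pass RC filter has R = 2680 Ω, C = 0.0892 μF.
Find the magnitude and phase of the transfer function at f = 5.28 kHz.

Step 1 — Angular frequency: ω = 2π·5280 = 3.318e+04 rad/s.
Step 2 — Transfer function: H(jω) = 1/(1 + jωRC).
Step 3 — Denominator: 1 + jωRC = 1 + j·3.318e+04·2680·8.92e-08 = 1 + j7.931.
Step 4 — H = 0.01565 - j0.1241.
Step 5 — Magnitude: |H| = 0.1251 (-18.1 dB); phase: φ = -82.8°.

|H| = 0.1251 (-18.1 dB), φ = -82.8°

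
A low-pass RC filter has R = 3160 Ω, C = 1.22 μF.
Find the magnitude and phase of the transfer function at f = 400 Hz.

Step 1 — Angular frequency: ω = 2π·400 = 2513 rad/s.
Step 2 — Transfer function: H(jω) = 1/(1 + jωRC).
Step 3 — Denominator: 1 + jωRC = 1 + j·2513·3160·1.22e-06 = 1 + j9.689.
Step 4 — H = 0.01054 - j0.1021.
Step 5 — Magnitude: |H| = 0.1027 (-19.8 dB); phase: φ = -84.1°.

|H| = 0.1027 (-19.8 dB), φ = -84.1°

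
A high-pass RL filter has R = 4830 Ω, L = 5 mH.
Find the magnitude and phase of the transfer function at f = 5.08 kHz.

Step 1 — Angular frequency: ω = 2π·5080 = 3.192e+04 rad/s.
Step 2 — Transfer function: H(jω) = jωL/(R + jωL).
Step 3 — Numerator jωL = j·159.6; denominator R + jωL = 4830 + j159.6.
Step 4 — H = 0.001091 + j0.03301.
Step 5 — Magnitude: |H| = 0.03302 (-29.6 dB); phase: φ = 88.1°.

|H| = 0.03302 (-29.6 dB), φ = 88.1°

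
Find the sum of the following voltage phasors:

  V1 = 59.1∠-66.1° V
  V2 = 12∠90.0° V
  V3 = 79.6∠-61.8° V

Step 1 — Convert each phasor to rectangular form:
  V1 = 59.1·(cos(-66.1°) + j·sin(-66.1°)) = 23.94 - j54.03 V
  V2 = 12·(cos(90.0°) + j·sin(90.0°)) = 0 + j12 V
  V3 = 79.6·(cos(-61.8°) + j·sin(-61.8°)) = 37.62 - j70.15 V
Step 2 — Sum components: V_total = 61.56 - j112.2 V.
Step 3 — Convert to polar: |V_total| = 128 V, ∠V_total = -61.2°.

V_total = 128∠-61.2° V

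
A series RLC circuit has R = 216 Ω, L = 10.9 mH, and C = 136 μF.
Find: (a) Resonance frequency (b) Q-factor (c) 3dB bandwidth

Step 1 — Resonance: ω₀ = 1/√(LC) = 1/√(0.0109·0.000136) = 821.3 rad/s.
Step 2 — f₀ = ω₀/(2π) = 130.7 Hz.
Step 3 — Series Q: Q = ω₀L/R = 821.3·0.0109/216 = 0.04145.
Step 4 — Bandwidth: Δω = ω₀/Q = 1.982e+04 rad/s; BW = Δω/(2π) = 3154 Hz.

(a) f₀ = 130.7 Hz  (b) Q = 0.04145  (c) BW = 3154 Hz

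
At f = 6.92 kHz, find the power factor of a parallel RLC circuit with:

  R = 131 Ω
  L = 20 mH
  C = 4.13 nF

Step 1 — Angular frequency: ω = 2π·f = 2π·6920 = 4.348e+04 rad/s.
Step 2 — Component impedances:
  R: Z = R = 131 Ω
  L: Z = jωL = j·4.348e+04·0.02 = 0 + j869.6 Ω
  C: Z = 1/(jωC) = -j/(ω·C) = 0 - j5569 Ω
Step 3 — Parallel combination: 1/Z_total = 1/R + 1/L + 1/C; Z_total = 128.9 + j16.39 Ω = 130∠7.2° Ω.
Step 4 — Power factor: PF = cos(φ) = Re(Z)/|Z| = 128.917/129.954 = 0.992.
Step 5 — Type: Im(Z) = 16.39 ⇒ lagging (phase φ = 7.2°).

PF = 0.992 (lagging, φ = 7.2°)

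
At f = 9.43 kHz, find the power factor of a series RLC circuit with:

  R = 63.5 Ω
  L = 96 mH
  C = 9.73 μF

Step 1 — Angular frequency: ω = 2π·f = 2π·9430 = 5.925e+04 rad/s.
Step 2 — Component impedances:
  R: Z = R = 63.5 Ω
  L: Z = jωL = j·5.925e+04·0.096 = 0 + j5688 Ω
  C: Z = 1/(jωC) = -j/(ω·C) = 0 - j1.735 Ω
Step 3 — Series combination: Z_total = R + L + C = 63.5 + j5686 Ω = 5687∠89.4° Ω.
Step 4 — Power factor: PF = cos(φ) = Re(Z)/|Z| = 63.5/5687 = 0.01117.
Step 5 — Type: Im(Z) = 5686 ⇒ lagging (phase φ = 89.4°).

PF = 0.01117 (lagging, φ = 89.4°)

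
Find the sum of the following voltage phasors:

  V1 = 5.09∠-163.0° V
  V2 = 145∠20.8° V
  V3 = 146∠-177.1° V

Step 1 — Convert each phasor to rectangular form:
  V1 = 5.09·(cos(-163.0°) + j·sin(-163.0°)) = -4.868 - j1.488 V
  V2 = 145·(cos(20.8°) + j·sin(20.8°)) = 135.5 + j51.49 V
  V3 = 146·(cos(-177.1°) + j·sin(-177.1°)) = -145.8 - j7.387 V
Step 2 — Sum components: V_total = -15.13 + j42.62 V.
Step 3 — Convert to polar: |V_total| = 45.22 V, ∠V_total = 109.5°.

V_total = 45.22∠109.5° V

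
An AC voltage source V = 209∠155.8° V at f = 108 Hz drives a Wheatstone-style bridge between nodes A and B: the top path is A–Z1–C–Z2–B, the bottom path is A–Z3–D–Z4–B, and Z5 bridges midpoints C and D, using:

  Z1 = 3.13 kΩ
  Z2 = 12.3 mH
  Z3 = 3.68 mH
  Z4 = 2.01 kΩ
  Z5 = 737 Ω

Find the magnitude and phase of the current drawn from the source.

Step 1 — Angular frequency: ω = 2π·f = 2π·108 = 678.6 rad/s.
Step 2 — Component impedances:
  Z1: Z = R = 3130 Ω
  Z2: Z = jωL = j·678.6·0.0123 = 0 + j8.347 Ω
  Z3: Z = jωL = j·678.6·0.00368 = 0 + j2.497 Ω
  Z4: Z = R = 2010 Ω
  Z5: Z = R = 737 Ω
Step 3 — Bridge requires nodal analysis (the Z5 bridge couples midpoints C and D, so the two paths cannot be reduced to a simple series/parallel combination). Setting node B to ground and injecting 1 A at node A, the 3-node admittance system at A, C, D solves to V_A = Z_AB = 460 + j6.78 Ω = 460.1∠0.8° Ω.
Step 4 — Source phasor: V = 209∠155.8° V = -190.6 + j85.67 V.
Step 5 — Ohm's law: I = V / Z_total = (-190.6 + j85.67) / (460 + j6.78) = -0.4116 + j0.1923 A.
Step 6 — Convert to polar: |I| = 0.4543 A, ∠I = 155.0°.

I = 0.4543∠155.0° A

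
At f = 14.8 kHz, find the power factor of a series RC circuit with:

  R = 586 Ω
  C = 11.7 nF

Step 1 — Angular frequency: ω = 2π·f = 2π·1.48e+04 = 9.299e+04 rad/s.
Step 2 — Component impedances:
  R: Z = R = 586 Ω
  C: Z = 1/(jωC) = -j/(ω·C) = 0 - j919.1 Ω
Step 3 — Series combination: Z_total = R + C = 586 - j919.1 Ω = 1090∠-57.5° Ω.
Step 4 — Power factor: PF = cos(φ) = Re(Z)/|Z| = 586/1090 = 0.5376.
Step 5 — Type: Im(Z) = -919.1 ⇒ leading (phase φ = -57.5°).

PF = 0.5376 (leading, φ = -57.5°)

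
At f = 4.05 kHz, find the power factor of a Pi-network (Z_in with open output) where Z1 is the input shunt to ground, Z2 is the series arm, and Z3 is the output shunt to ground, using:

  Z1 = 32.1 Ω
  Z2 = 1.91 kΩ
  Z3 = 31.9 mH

Step 1 — Angular frequency: ω = 2π·f = 2π·4050 = 2.545e+04 rad/s.
Step 2 — Component impedances:
  Z1: Z = R = 32.1 Ω
  Z2: Z = R = 1910 Ω
  Z3: Z = jωL = j·2.545e+04·0.0319 = 0 + j811.8 Ω
Step 3 — With open output, the series arm Z2 and the output shunt Z3 appear in series to ground: Z2 + Z3 = 1910 + j811.8 Ω.
Step 4 — Parallel with input shunt Z1: Z_in = Z1 || (Z2 + Z3) = 31.65 + j0.1888 Ω = 31.65∠0.3° Ω.
Step 5 — Power factor: PF = cos(φ) = Re(Z)/|Z| = 31.65/31.65 = 1.
Step 6 — Type: Im(Z) = 0.1888 ⇒ lagging (phase φ = 0.3°).

PF = 1 (lagging, φ = 0.3°)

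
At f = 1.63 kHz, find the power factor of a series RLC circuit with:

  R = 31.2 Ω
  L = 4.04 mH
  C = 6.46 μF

Step 1 — Angular frequency: ω = 2π·f = 2π·1630 = 1.024e+04 rad/s.
Step 2 — Component impedances:
  R: Z = R = 31.2 Ω
  L: Z = jωL = j·1.024e+04·0.00404 = 0 + j41.38 Ω
  C: Z = 1/(jωC) = -j/(ω·C) = 0 - j15.11 Ω
Step 3 — Series combination: Z_total = R + L + C = 31.2 + j26.26 Ω = 40.78∠40.1° Ω.
Step 4 — Power factor: PF = cos(φ) = Re(Z)/|Z| = 31.2/40.78 = 0.7651.
Step 5 — Type: Im(Z) = 26.26 ⇒ lagging (phase φ = 40.1°).

PF = 0.7651 (lagging, φ = 40.1°)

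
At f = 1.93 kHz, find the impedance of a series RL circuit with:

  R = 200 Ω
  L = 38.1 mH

Step 1 — Angular frequency: ω = 2π·f = 2π·1930 = 1.213e+04 rad/s.
Step 2 — Component impedances:
  R: Z = R = 200 Ω
  L: Z = jωL = j·1.213e+04·0.0381 = 0 + j462 Ω
Step 3 — Series combination: Z_total = R + L = 200 + j462 Ω = 503.5∠66.6° Ω.

Z = 200 + j462 Ω = 503.5∠66.6° Ω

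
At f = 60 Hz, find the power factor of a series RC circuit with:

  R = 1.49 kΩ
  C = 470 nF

Step 1 — Angular frequency: ω = 2π·f = 2π·60 = 377 rad/s.
Step 2 — Component impedances:
  R: Z = R = 1490 Ω
  C: Z = 1/(jωC) = -j/(ω·C) = 0 - j5644 Ω
Step 3 — Series combination: Z_total = R + C = 1490 - j5644 Ω = 5837∠-75.2° Ω.
Step 4 — Power factor: PF = cos(φ) = Re(Z)/|Z| = 1490/5837 = 0.2553.
Step 5 — Type: Im(Z) = -5644 ⇒ leading (phase φ = -75.2°).

PF = 0.2553 (leading, φ = -75.2°)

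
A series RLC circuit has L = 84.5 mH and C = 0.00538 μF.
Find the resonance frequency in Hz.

Step 1 — Resonance condition Im(Z)=0 gives ω₀ = 1/√(LC).
Step 2 — ω₀ = 1/√(0.0845·5.38e-09) = 4.69e+04 rad/s.
Step 3 — f₀ = ω₀/(2π) = 7464 Hz.

f₀ = 7464 Hz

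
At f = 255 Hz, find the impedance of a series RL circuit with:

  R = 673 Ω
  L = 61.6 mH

Step 1 — Angular frequency: ω = 2π·f = 2π·255 = 1602 rad/s.
Step 2 — Component impedances:
  R: Z = R = 673 Ω
  L: Z = jωL = j·1602·0.0616 = 0 + j98.7 Ω
Step 3 — Series combination: Z_total = R + L = 673 + j98.7 Ω = 680.2∠8.3° Ω.

Z = 673 + j98.7 Ω = 680.2∠8.3° Ω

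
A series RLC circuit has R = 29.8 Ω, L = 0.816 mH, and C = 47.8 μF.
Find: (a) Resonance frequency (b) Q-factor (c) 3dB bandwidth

Step 1 — Resonance: ω₀ = 1/√(LC) = 1/√(0.000816·4.78e-05) = 5063 rad/s.
Step 2 — f₀ = ω₀/(2π) = 805.9 Hz.
Step 3 — Series Q: Q = ω₀L/R = 5063·0.000816/29.8 = 0.1386.
Step 4 — Bandwidth: Δω = ω₀/Q = 3.652e+04 rad/s; BW = Δω/(2π) = 5812 Hz.

(a) f₀ = 805.9 Hz  (b) Q = 0.1386  (c) BW = 5812 Hz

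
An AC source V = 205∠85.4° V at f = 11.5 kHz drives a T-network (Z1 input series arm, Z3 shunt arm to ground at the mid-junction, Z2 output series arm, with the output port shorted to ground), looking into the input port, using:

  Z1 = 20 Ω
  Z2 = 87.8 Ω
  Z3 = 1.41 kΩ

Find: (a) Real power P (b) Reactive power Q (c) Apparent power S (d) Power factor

Step 1 — Angular frequency: ω = 2π·f = 2π·1.15e+04 = 7.226e+04 rad/s.
Step 2 — Component impedances:
  Z1: Z = R = 20 Ω
  Z2: Z = R = 87.8 Ω
  Z3: Z = R = 1410 Ω
Step 3 — With the output port shorted to ground, the output series arm Z2 runs from the junction to ground; the shunt arm Z3 also runs from the junction to ground. They appear in parallel: Z3 || Z2 = 82.65 Ω.
Step 4 — Series with input arm Z1: Z_in = Z1 + (Z3 || Z2) = 102.7 Ω = 102.7∠0.0° Ω.
Step 5 — Source phasor: V = 205∠85.4° V = 16.44 + j204.3 V.
Step 6 — Current: I = V / Z = 0.1602 + j1.991 A = 1.997∠85.4° A.
Step 7 — Complex power: S = V·I* = 409.4 VA.
Step 8 — Real power: P = Re(S) = 409.4 W.
Step 9 — Reactive power: Q = Im(S) = 0 VAR.
Step 10 — Apparent power: |S| = 409.4 VA.
Step 11 — Power factor: PF = P/|S| = 1 (unity).

(a) P = 409.4 W  (b) Q = 0 VAR  (c) S = 409.4 VA  (d) PF = 1 (unity)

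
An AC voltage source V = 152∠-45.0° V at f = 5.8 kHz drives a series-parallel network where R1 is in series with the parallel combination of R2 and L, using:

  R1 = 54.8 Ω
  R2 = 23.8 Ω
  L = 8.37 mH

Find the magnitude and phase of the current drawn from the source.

Step 1 — Angular frequency: ω = 2π·f = 2π·5800 = 3.644e+04 rad/s.
Step 2 — Component impedances:
  R1: Z = R = 54.8 Ω
  R2: Z = R = 23.8 Ω
  L: Z = jωL = j·3.644e+04·0.00837 = 0 + j305 Ω
Step 3 — Parallel branch: R2 || L = 1/(1/R2 + 1/L) = 23.66 + j1.846 Ω.
Step 4 — Series with R1: Z_total = R1 + (R2 || L) = 78.46 + j1.846 Ω = 78.48∠1.3° Ω.
Step 5 — Source phasor: V = 152∠-45.0° V = 107.5 - j107.5 V.
Step 6 — Ohm's law: I = V / Z_total = (107.5 - j107.5) / (78.46 + j1.846) = 1.337 - j1.401 A.
Step 7 — Convert to polar: |I| = 1.937 A, ∠I = -46.3°.

I = 1.937∠-46.3° A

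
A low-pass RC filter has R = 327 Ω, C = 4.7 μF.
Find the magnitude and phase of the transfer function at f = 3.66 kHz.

Step 1 — Angular frequency: ω = 2π·3660 = 2.3e+04 rad/s.
Step 2 — Transfer function: H(jω) = 1/(1 + jωRC).
Step 3 — Denominator: 1 + jωRC = 1 + j·2.3e+04·327·4.7e-06 = 1 + j35.34.
Step 4 — H = 0.0007999 - j0.02827.
Step 5 — Magnitude: |H| = 0.02828 (-31.0 dB); phase: φ = -88.4°.

|H| = 0.02828 (-31.0 dB), φ = -88.4°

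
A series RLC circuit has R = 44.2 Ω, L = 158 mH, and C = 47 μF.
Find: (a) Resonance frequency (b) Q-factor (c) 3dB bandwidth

Step 1 — Resonance: ω₀ = 1/√(LC) = 1/√(0.158·4.7e-05) = 367 rad/s.
Step 2 — f₀ = ω₀/(2π) = 58.4 Hz.
Step 3 — Series Q: Q = ω₀L/R = 367·0.158/44.2 = 1.312.
Step 4 — Bandwidth: Δω = ω₀/Q = 279.7 rad/s; BW = Δω/(2π) = 44.52 Hz.

(a) f₀ = 58.4 Hz  (b) Q = 1.312  (c) BW = 44.52 Hz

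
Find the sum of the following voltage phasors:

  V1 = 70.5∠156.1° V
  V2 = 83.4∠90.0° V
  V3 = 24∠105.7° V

Step 1 — Convert each phasor to rectangular form:
  V1 = 70.5·(cos(156.1°) + j·sin(156.1°)) = -64.45 + j28.56 V
  V2 = 83.4·(cos(90.0°) + j·sin(90.0°)) = 0 + j83.4 V
  V3 = 24·(cos(105.7°) + j·sin(105.7°)) = -6.494 + j23.1 V
Step 2 — Sum components: V_total = -70.95 + j135.1 V.
Step 3 — Convert to polar: |V_total| = 152.6 V, ∠V_total = 117.7°.

V_total = 152.6∠117.7° V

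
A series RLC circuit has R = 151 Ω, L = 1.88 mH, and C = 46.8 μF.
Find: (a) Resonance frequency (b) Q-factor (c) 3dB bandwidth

Step 1 — Resonance condition Im(Z)=0 gives ω₀ = 1/√(LC).
Step 2 — ω₀ = 1/√(0.00188·4.68e-05) = 3371 rad/s.
Step 3 — f₀ = ω₀/(2π) = 536.6 Hz.
Step 4 — Series Q: Q = ω₀L/R = 3371·0.00188/151 = 0.04197.
Step 5 — 3dB bandwidth: Δω = ω₀/Q = 8.032e+04 rad/s; BW = Δω/(2π) = 1.278e+04 Hz.

(a) f₀ = 536.6 Hz  (b) Q = 0.04197  (c) BW = 1.278e+04 Hz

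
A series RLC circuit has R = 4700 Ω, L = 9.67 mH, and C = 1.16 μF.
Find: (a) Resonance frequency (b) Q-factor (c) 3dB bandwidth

Step 1 — Resonance condition Im(Z)=0 gives ω₀ = 1/√(LC).
Step 2 — ω₀ = 1/√(0.00967·1.16e-06) = 9442 rad/s.
Step 3 — f₀ = ω₀/(2π) = 1503 Hz.
Step 4 — Series Q: Q = ω₀L/R = 9442·0.00967/4700 = 0.01943.
Step 5 — 3dB bandwidth: Δω = ω₀/Q = 4.86e+05 rad/s; BW = Δω/(2π) = 7.736e+04 Hz.

(a) f₀ = 1503 Hz  (b) Q = 0.01943  (c) BW = 7.736e+04 Hz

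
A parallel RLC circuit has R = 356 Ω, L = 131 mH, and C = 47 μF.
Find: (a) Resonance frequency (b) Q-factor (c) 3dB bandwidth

Step 1 — Resonance: ω₀ = 1/√(LC) = 1/√(0.131·4.7e-05) = 403 rad/s.
Step 2 — f₀ = ω₀/(2π) = 64.14 Hz.
Step 3 — Parallel Q: Q = R/(ω₀L) = 356/(403·0.131) = 6.743.
Step 4 — Bandwidth: Δω = ω₀/Q = 59.77 rad/s; BW = Δω/(2π) = 9.512 Hz.

(a) f₀ = 64.14 Hz  (b) Q = 6.743  (c) BW = 9.512 Hz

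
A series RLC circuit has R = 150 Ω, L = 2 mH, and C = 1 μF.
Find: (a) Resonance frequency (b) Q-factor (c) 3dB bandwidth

Step 1 — Resonance: ω₀ = 1/√(LC) = 1/√(0.002·1e-06) = 2.236e+04 rad/s.
Step 2 — f₀ = ω₀/(2π) = 3559 Hz.
Step 3 — Series Q: Q = ω₀L/R = 2.236e+04·0.002/150 = 0.2981.
Step 4 — Bandwidth: Δω = ω₀/Q = 7.5e+04 rad/s; BW = Δω/(2π) = 1.194e+04 Hz.

(a) f₀ = 3559 Hz  (b) Q = 0.2981  (c) BW = 1.194e+04 Hz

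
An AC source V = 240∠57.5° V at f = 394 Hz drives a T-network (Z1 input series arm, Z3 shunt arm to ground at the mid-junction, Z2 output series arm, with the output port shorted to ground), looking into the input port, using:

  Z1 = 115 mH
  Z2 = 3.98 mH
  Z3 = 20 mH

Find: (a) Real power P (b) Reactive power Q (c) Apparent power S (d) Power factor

Step 1 — Angular frequency: ω = 2π·f = 2π·394 = 2476 rad/s.
Step 2 — Component impedances:
  Z1: Z = jωL = j·2476·0.115 = 0 + j284.7 Ω
  Z2: Z = jωL = j·2476·0.00398 = 0 + j9.853 Ω
  Z3: Z = jωL = j·2476·0.02 = 0 + j49.51 Ω
Step 3 — With the output port shorted to ground, the output series arm Z2 runs from the junction to ground; the shunt arm Z3 also runs from the junction to ground. They appear in parallel: Z3 || Z2 = 0 + j8.218 Ω.
Step 4 — Series with input arm Z1: Z_in = Z1 + (Z3 || Z2) = 0 + j292.9 Ω = 292.9∠90.0° Ω.
Step 5 — Source phasor: V = 240∠57.5° V = 129 + j202.4 V.
Step 6 — Current: I = V / Z = 0.691 - j0.4402 A = 0.8194∠-32.5° A.
Step 7 — Complex power: S = V·I* = 0 + j196.6 VA.
Step 8 — Real power: P = Re(S) = 0 W.
Step 9 — Reactive power: Q = Im(S) = 196.6 VAR.
Step 10 — Apparent power: |S| = 196.6 VA.
Step 11 — Power factor: PF = P/|S| = 0 (lagging).

(a) P = 0 W  (b) Q = 196.6 VAR  (c) S = 196.6 VA  (d) PF = 0 (lagging)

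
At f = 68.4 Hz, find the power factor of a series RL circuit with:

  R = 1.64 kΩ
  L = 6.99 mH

Step 1 — Angular frequency: ω = 2π·f = 2π·68.4 = 429.8 rad/s.
Step 2 — Component impedances:
  R: Z = R = 1640 Ω
  L: Z = jωL = j·429.8·0.00699 = 0 + j3.004 Ω
Step 3 — Series combination: Z_total = R + L = 1640 + j3.004 Ω = 1640∠0.1° Ω.
Step 4 — Power factor: PF = cos(φ) = Re(Z)/|Z| = 1640/1640 = 1.
Step 5 — Type: Im(Z) = 3.004 ⇒ lagging (phase φ = 0.1°).

PF = 1 (lagging, φ = 0.1°)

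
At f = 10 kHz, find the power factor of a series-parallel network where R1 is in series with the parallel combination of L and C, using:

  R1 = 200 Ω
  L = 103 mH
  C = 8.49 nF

Step 1 — Angular frequency: ω = 2π·f = 2π·1e+04 = 6.283e+04 rad/s.
Step 2 — Component impedances:
  R1: Z = R = 200 Ω
  L: Z = jωL = j·6.283e+04·0.103 = 0 + j6472 Ω
  C: Z = 1/(jωC) = -j/(ω·C) = 0 - j1875 Ω
Step 3 — Parallel branch: L || C = 1/(1/L + 1/C) = 0 - j2639 Ω.
Step 4 — Series with R1: Z_total = R1 + (L || C) = 200 - j2639 Ω = 2647∠-85.7° Ω.
Step 5 — Power factor: PF = cos(φ) = Re(Z)/|Z| = 200/2646.6 = 0.07557.
Step 6 — Type: Im(Z) = -2639 ⇒ leading (phase φ = -85.7°).

PF = 0.07557 (leading, φ = -85.7°)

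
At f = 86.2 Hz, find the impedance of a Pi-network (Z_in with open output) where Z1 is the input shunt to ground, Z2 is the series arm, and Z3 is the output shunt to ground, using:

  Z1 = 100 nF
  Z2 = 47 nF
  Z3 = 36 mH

Step 1 — Angular frequency: ω = 2π·f = 2π·86.2 = 541.6 rad/s.
Step 2 — Component impedances:
  Z1: Z = 1/(jωC) = -j/(ω·C) = 0 - j1.846e+04 Ω
  Z2: Z = 1/(jωC) = -j/(ω·C) = 0 - j3.928e+04 Ω
  Z3: Z = jωL = j·541.6·0.036 = 0 + j19.5 Ω
Step 3 — With open output, the series arm Z2 and the output shunt Z3 appear in series to ground: Z2 + Z3 = 0 - j3.926e+04 Ω.
Step 4 — Parallel with input shunt Z1: Z_in = Z1 || (Z2 + Z3) = 0 - j1.256e+04 Ω = 1.256e+04∠-90.0° Ω.

Z = 0 - j1.256e+04 Ω = 1.256e+04∠-90.0° Ω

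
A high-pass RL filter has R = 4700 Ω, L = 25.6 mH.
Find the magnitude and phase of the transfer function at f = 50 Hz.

Step 1 — Angular frequency: ω = 2π·50 = 314.2 rad/s.
Step 2 — Transfer function: H(jω) = jωL/(R + jωL).
Step 3 — Numerator jωL = j·8.042; denominator R + jωL = 4700 + j8.042.
Step 4 — H = 2.928e-06 + j0.001711.
Step 5 — Magnitude: |H| = 0.001711 (-55.3 dB); phase: φ = 89.9°.

|H| = 0.001711 (-55.3 dB), φ = 89.9°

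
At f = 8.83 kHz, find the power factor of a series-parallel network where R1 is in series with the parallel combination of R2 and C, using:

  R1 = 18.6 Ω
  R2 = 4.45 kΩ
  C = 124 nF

Step 1 — Angular frequency: ω = 2π·f = 2π·8830 = 5.548e+04 rad/s.
Step 2 — Component impedances:
  R1: Z = R = 18.6 Ω
  R2: Z = R = 4450 Ω
  C: Z = 1/(jωC) = -j/(ω·C) = 0 - j145.4 Ω
Step 3 — Parallel branch: R2 || C = 1/(1/R2 + 1/C) = 4.743 - j145.2 Ω.
Step 4 — Series with R1: Z_total = R1 + (R2 || C) = 23.34 - j145.2 Ω = 147.1∠-80.9° Ω.
Step 5 — Power factor: PF = cos(φ) = Re(Z)/|Z| = 23.34/147.1 = 0.1587.
Step 6 — Type: Im(Z) = -145.2 ⇒ leading (phase φ = -80.9°).

PF = 0.1587 (leading, φ = -80.9°)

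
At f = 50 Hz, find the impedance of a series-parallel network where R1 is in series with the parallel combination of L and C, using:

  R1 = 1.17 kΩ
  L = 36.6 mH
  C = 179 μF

Step 1 — Angular frequency: ω = 2π·f = 2π·50 = 314.2 rad/s.
Step 2 — Component impedances:
  R1: Z = R = 1170 Ω
  L: Z = jωL = j·314.2·0.0366 = 0 + j11.5 Ω
  C: Z = 1/(jωC) = -j/(ω·C) = 0 - j17.78 Ω
Step 3 — Parallel branch: L || C = 1/(1/L + 1/C) = 0 + j32.54 Ω.
Step 4 — Series with R1: Z_total = R1 + (L || C) = 1170 + j32.54 Ω = 1170∠1.6° Ω.

Z = 1170 + j32.54 Ω = 1170∠1.6° Ω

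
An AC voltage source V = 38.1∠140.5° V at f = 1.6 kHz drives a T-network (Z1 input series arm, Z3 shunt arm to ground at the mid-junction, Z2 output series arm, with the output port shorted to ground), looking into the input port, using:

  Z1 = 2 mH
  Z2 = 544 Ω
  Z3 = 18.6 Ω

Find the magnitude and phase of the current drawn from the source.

Step 1 — Angular frequency: ω = 2π·f = 2π·1600 = 1.005e+04 rad/s.
Step 2 — Component impedances:
  Z1: Z = jωL = j·1.005e+04·0.002 = 0 + j20.11 Ω
  Z2: Z = R = 544 Ω
  Z3: Z = R = 18.6 Ω
Step 3 — With the output port shorted to ground, the output series arm Z2 runs from the junction to ground; the shunt arm Z3 also runs from the junction to ground. They appear in parallel: Z3 || Z2 = 17.99 Ω.
Step 4 — Series with input arm Z1: Z_in = Z1 + (Z3 || Z2) = 17.99 + j20.11 Ω = 26.98∠48.2° Ω.
Step 5 — Source phasor: V = 38.1∠140.5° V = -29.4 + j24.23 V.
Step 6 — Ohm's law: I = V / Z_total = (-29.4 + j24.23) / (17.99 + j20.11) = -0.05699 + j1.411 A.
Step 7 — Convert to polar: |I| = 1.412 A, ∠I = 92.3°.

I = 1.412∠92.3° A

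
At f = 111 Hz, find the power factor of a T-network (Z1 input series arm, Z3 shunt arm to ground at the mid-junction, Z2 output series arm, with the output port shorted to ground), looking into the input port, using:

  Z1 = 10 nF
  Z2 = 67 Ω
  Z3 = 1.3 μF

Step 1 — Angular frequency: ω = 2π·f = 2π·111 = 697.4 rad/s.
Step 2 — Component impedances:
  Z1: Z = 1/(jωC) = -j/(ω·C) = 0 - j1.434e+05 Ω
  Z2: Z = R = 67 Ω
  Z3: Z = 1/(jωC) = -j/(ω·C) = 0 - j1103 Ω
Step 3 — With the output port shorted to ground, the output series arm Z2 runs from the junction to ground; the shunt arm Z3 also runs from the junction to ground. They appear in parallel: Z3 || Z2 = 66.75 - j4.055 Ω.
Step 4 — Series with input arm Z1: Z_in = Z1 + (Z3 || Z2) = 66.75 - j1.434e+05 Ω = 1.434e+05∠-90.0° Ω.
Step 5 — Power factor: PF = cos(φ) = Re(Z)/|Z| = 66.75/1.434e+05 = 0.0004655.
Step 6 — Type: Im(Z) = -1.434e+05 ⇒ leading (phase φ = -90.0°).

PF = 0.0004655 (leading, φ = -90.0°)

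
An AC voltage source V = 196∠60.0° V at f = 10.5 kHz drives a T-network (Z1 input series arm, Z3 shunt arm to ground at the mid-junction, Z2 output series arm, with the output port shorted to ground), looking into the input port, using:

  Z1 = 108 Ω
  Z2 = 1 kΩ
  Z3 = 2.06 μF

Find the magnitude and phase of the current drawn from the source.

Step 1 — Angular frequency: ω = 2π·f = 2π·1.05e+04 = 6.597e+04 rad/s.
Step 2 — Component impedances:
  Z1: Z = R = 108 Ω
  Z2: Z = R = 1000 Ω
  Z3: Z = 1/(jωC) = -j/(ω·C) = 0 - j7.358 Ω
Step 3 — With the output port shorted to ground, the output series arm Z2 runs from the junction to ground; the shunt arm Z3 also runs from the junction to ground. They appear in parallel: Z3 || Z2 = 0.05414 - j7.358 Ω.
Step 4 — Series with input arm Z1: Z_in = Z1 + (Z3 || Z2) = 108.1 - j7.358 Ω = 108.3∠-3.9° Ω.
Step 5 — Source phasor: V = 196∠60.0° V = 98 + j169.7 V.
Step 6 — Ohm's law: I = V / Z_total = (98 + j169.7) / (108.1 - j7.358) = 0.7963 + j1.625 A.
Step 7 — Convert to polar: |I| = 1.81 A, ∠I = 63.9°.

I = 1.81∠63.9° A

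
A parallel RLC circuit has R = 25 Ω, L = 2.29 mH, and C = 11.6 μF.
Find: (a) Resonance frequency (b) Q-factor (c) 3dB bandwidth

Step 1 — Resonance: ω₀ = 1/√(LC) = 1/√(0.00229·1.16e-05) = 6136 rad/s.
Step 2 — f₀ = ω₀/(2π) = 976.5 Hz.
Step 3 — Parallel Q: Q = R/(ω₀L) = 25/(6136·0.00229) = 1.779.
Step 4 — Bandwidth: Δω = ω₀/Q = 3448 rad/s; BW = Δω/(2π) = 548.8 Hz.

(a) f₀ = 976.5 Hz  (b) Q = 1.779  (c) BW = 548.8 Hz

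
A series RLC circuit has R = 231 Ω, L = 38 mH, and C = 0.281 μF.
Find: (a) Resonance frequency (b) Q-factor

Step 1 — Resonance condition Im(Z)=0 gives ω₀ = 1/√(LC).
Step 2 — ω₀ = 1/√(0.038·2.81e-07) = 9677 rad/s.
Step 3 — f₀ = ω₀/(2π) = 1540 Hz.
Step 4 — Series Q: Q = ω₀L/R = 9677·0.038/231 = 1.592.

(a) f₀ = 1540 Hz  (b) Q = 1.592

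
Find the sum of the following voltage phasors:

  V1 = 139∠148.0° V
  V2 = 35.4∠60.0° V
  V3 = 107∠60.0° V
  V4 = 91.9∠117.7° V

Step 1 — Convert each phasor to rectangular form:
  V1 = 139·(cos(148.0°) + j·sin(148.0°)) = -117.9 + j73.66 V
  V2 = 35.4·(cos(60.0°) + j·sin(60.0°)) = 17.7 + j30.66 V
  V3 = 107·(cos(60.0°) + j·sin(60.0°)) = 53.5 + j92.66 V
  V4 = 91.9·(cos(117.7°) + j·sin(117.7°)) = -42.72 + j81.37 V
Step 2 — Sum components: V_total = -89.4 + j278.3 V.
Step 3 — Convert to polar: |V_total| = 292.4 V, ∠V_total = 107.8°.

V_total = 292.4∠107.8° V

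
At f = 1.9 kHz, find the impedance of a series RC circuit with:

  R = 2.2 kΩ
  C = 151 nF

Step 1 — Angular frequency: ω = 2π·f = 2π·1900 = 1.194e+04 rad/s.
Step 2 — Component impedances:
  R: Z = R = 2200 Ω
  C: Z = 1/(jωC) = -j/(ω·C) = 0 - j554.7 Ω
Step 3 — Series combination: Z_total = R + C = 2200 - j554.7 Ω = 2269∠-14.2° Ω.

Z = 2200 - j554.7 Ω = 2269∠-14.2° Ω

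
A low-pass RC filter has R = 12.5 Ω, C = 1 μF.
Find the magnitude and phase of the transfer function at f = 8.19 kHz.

Step 1 — Angular frequency: ω = 2π·8190 = 5.146e+04 rad/s.
Step 2 — Transfer function: H(jω) = 1/(1 + jωRC).
Step 3 — Denominator: 1 + jωRC = 1 + j·5.146e+04·12.5·1e-06 = 1 + j0.6432.
Step 4 — H = 0.7073 - j0.455.
Step 5 — Magnitude: |H| = 0.841 (-1.5 dB); phase: φ = -32.8°.

|H| = 0.841 (-1.5 dB), φ = -32.8°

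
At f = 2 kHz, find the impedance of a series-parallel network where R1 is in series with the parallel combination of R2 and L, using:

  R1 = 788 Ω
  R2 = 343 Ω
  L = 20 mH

Step 1 — Angular frequency: ω = 2π·f = 2π·2000 = 1.257e+04 rad/s.
Step 2 — Component impedances:
  R1: Z = R = 788 Ω
  R2: Z = R = 343 Ω
  L: Z = jωL = j·1.257e+04·0.02 = 0 + j251.3 Ω
Step 3 — Parallel branch: R2 || L = 1/(1/R2 + 1/L) = 119.8 + j163.5 Ω.
Step 4 — Series with R1: Z_total = R1 + (R2 || L) = 907.8 + j163.5 Ω = 922.4∠10.2° Ω.

Z = 907.8 + j163.5 Ω = 922.4∠10.2° Ω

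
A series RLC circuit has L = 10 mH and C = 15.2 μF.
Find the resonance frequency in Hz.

Step 1 — Resonance condition Im(Z)=0 gives ω₀ = 1/√(LC).
Step 2 — ω₀ = 1/√(0.01·1.52e-05) = 2565 rad/s.
Step 3 — f₀ = ω₀/(2π) = 408.2 Hz.

f₀ = 408.2 Hz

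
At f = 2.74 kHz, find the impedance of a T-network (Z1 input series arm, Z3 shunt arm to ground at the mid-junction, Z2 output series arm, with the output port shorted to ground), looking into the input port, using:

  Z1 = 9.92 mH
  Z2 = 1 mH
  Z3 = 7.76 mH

Step 1 — Angular frequency: ω = 2π·f = 2π·2740 = 1.722e+04 rad/s.
Step 2 — Component impedances:
  Z1: Z = jωL = j·1.722e+04·0.00992 = 0 + j170.8 Ω
  Z2: Z = jωL = j·1.722e+04·0.001 = 0 + j17.22 Ω
  Z3: Z = jωL = j·1.722e+04·0.00776 = 0 + j133.6 Ω
Step 3 — With the output port shorted to ground, the output series arm Z2 runs from the junction to ground; the shunt arm Z3 also runs from the junction to ground. They appear in parallel: Z3 || Z2 = 0 + j15.25 Ω.
Step 4 — Series with input arm Z1: Z_in = Z1 + (Z3 || Z2) = 0 + j186 Ω = 186∠90.0° Ω.

Z = 0 + j186 Ω = 186∠90.0° Ω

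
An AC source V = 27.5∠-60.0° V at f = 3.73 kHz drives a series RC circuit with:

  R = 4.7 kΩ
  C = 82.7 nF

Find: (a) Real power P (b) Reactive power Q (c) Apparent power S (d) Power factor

Step 1 — Angular frequency: ω = 2π·f = 2π·3730 = 2.344e+04 rad/s.
Step 2 — Component impedances:
  R: Z = R = 4700 Ω
  C: Z = 1/(jωC) = -j/(ω·C) = 0 - j515.9 Ω
Step 3 — Series combination: Z_total = R + C = 4700 - j515.9 Ω = 4728∠-6.3° Ω.
Step 4 — Source phasor: V = 27.5∠-60.0° V = 13.75 - j23.82 V.
Step 5 — Current: I = V / Z = 0.00344 - j0.00469 A = 0.005816∠-53.7° A.
Step 6 — Complex power: S = V·I* = 0.159 - j0.01745 VA.
Step 7 — Real power: P = Re(S) = 0.159 W.
Step 8 — Reactive power: Q = Im(S) = -0.01745 VAR.
Step 9 — Apparent power: |S| = 0.1599 VA.
Step 10 — Power factor: PF = P/|S| = 0.994 (leading).

(a) P = 0.159 W  (b) Q = -0.01745 VAR  (c) S = 0.1599 VA  (d) PF = 0.994 (leading)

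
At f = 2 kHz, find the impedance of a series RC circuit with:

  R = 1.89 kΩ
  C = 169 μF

Step 1 — Angular frequency: ω = 2π·f = 2π·2000 = 1.257e+04 rad/s.
Step 2 — Component impedances:
  R: Z = R = 1890 Ω
  C: Z = 1/(jωC) = -j/(ω·C) = 0 - j0.4709 Ω
Step 3 — Series combination: Z_total = R + C = 1890 - j0.4709 Ω = 1890∠-0.0° Ω.

Z = 1890 - j0.4709 Ω = 1890∠-0.0° Ω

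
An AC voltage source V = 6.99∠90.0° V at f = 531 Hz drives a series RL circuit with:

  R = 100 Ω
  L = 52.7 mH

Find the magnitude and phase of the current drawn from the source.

Step 1 — Angular frequency: ω = 2π·f = 2π·531 = 3336 rad/s.
Step 2 — Component impedances:
  R: Z = R = 100 Ω
  L: Z = jωL = j·3336·0.0527 = 0 + j175.8 Ω
Step 3 — Series combination: Z_total = R + L = 100 + j175.8 Ω = 202.3∠60.4° Ω.
Step 4 — Source phasor: V = 6.99∠90.0° V = 0 + j6.99 V.
Step 5 — Ohm's law: I = V / Z_total = (0 + j6.99) / (100 + j175.8) = 0.03004 + j0.01708 A.
Step 6 — Convert to polar: |I| = 0.03456 A, ∠I = 29.6°.

I = 0.03456∠29.6° A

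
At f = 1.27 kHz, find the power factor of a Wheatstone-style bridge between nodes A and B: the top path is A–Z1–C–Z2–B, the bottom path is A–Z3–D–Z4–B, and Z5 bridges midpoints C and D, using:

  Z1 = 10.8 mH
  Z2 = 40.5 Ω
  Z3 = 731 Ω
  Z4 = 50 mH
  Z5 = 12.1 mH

Step 1 — Angular frequency: ω = 2π·f = 2π·1270 = 7980 rad/s.
Step 2 — Component impedances:
  Z1: Z = jωL = j·7980·0.0108 = 0 + j86.18 Ω
  Z2: Z = R = 40.5 Ω
  Z3: Z = R = 731 Ω
  Z4: Z = jωL = j·7980·0.05 = 0 + j399 Ω
  Z5: Z = jωL = j·7980·0.0121 = 0 + j96.55 Ω
Step 3 — Bridge requires nodal analysis (the Z5 bridge couples midpoints C and D, so the two paths cannot be reduced to a simple series/parallel combination). Setting node B to ground and injecting 1 A at node A, the 3-node admittance system at A, C, D solves to V_A = Z_AB = 49.55 + j85.52 Ω = 98.84∠59.9° Ω.
Step 4 — Power factor: PF = cos(φ) = Re(Z)/|Z| = 49.55/98.84 = 0.5013.
Step 5 — Type: Im(Z) = 85.52 ⇒ lagging (phase φ = 59.9°).

PF = 0.5013 (lagging, φ = 59.9°)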